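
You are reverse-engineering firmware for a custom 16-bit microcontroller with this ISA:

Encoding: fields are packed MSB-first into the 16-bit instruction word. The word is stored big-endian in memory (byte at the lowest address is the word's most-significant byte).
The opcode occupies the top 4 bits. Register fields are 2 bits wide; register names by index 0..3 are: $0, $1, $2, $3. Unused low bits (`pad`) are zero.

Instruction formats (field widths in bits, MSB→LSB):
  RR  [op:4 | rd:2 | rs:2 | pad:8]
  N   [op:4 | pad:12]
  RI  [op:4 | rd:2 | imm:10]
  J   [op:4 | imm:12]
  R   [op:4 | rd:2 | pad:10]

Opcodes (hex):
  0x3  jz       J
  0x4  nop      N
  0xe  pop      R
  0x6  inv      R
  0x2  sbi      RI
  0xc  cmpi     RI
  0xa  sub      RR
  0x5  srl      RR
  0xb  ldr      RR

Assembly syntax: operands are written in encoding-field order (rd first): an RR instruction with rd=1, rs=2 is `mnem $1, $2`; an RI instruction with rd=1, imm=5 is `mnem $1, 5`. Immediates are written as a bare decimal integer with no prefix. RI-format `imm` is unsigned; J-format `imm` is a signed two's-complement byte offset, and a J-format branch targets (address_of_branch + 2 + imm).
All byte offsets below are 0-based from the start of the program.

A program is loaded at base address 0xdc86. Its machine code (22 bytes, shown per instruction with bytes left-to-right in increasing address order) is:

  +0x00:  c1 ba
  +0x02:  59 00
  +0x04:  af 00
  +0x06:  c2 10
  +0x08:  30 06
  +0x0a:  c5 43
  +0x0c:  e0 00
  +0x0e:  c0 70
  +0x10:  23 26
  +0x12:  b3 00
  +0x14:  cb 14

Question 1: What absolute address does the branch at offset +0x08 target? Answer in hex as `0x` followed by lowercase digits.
0xdc96

+0x08: 30 06 ⇒ word 0x3006 (big)
  opcode bits[15:12]=0x3: jz/J
  imm: (w>>0)&0xfff=0x6 → 6
  target = base 0xdc86 + off 0x08 + 2 + imm 6 = 0xdc96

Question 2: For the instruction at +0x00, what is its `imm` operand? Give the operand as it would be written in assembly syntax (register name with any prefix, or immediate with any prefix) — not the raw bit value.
+0x00: c1 ba ⇒ word 0xc1ba (big)
  opcode bits[15:12]=0xc: cmpi/RI
  [11:10] rd=0 = $0
  [9:0] imm=442 = 442

442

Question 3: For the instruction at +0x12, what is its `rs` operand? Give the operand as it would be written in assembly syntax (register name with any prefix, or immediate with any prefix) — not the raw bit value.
[12] b3 00 → 0xb300
  top 4b → 0xb → ldr [RR]
  rd@[11:10]=0x0 ⇒ $0
  rs@[9:8]=0x3 ⇒ $3

$3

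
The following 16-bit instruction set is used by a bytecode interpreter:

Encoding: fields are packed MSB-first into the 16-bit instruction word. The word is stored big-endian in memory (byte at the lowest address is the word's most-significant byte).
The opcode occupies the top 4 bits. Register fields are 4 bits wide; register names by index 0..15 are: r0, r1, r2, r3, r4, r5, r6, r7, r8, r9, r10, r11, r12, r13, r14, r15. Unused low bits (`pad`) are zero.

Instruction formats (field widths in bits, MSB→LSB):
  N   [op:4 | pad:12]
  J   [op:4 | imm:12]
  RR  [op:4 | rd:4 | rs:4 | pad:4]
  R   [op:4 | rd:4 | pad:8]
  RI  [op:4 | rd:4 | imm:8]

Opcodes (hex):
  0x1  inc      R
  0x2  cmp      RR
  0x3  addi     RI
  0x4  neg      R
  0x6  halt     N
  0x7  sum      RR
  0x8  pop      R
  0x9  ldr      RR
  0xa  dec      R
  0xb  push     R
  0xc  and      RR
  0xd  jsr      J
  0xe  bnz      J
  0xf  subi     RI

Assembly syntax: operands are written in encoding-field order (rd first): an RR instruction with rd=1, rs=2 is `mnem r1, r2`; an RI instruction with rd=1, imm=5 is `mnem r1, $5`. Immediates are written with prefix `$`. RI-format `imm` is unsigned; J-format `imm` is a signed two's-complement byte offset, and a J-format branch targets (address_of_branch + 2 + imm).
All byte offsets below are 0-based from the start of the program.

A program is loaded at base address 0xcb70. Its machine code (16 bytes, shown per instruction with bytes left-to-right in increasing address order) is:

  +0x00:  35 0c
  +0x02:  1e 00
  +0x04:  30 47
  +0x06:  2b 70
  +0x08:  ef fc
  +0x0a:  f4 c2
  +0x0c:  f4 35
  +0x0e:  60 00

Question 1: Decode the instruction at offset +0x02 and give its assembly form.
inc r14

@+02  big-endian(1e 00) = 0x1e00
  top 4b → 0x1 → inc [R]
  [11:8] rd=14 = r14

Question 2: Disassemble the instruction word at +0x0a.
@+0a  big-endian(f4 c2) = 0xf4c2
  op=0xf4c2>>12=0xf ⇒ subi (RI)
  rd: (w>>8)&0xf=0x4 → r4
  imm: (w>>0)&0xff=0xc2 → $194

subi r4, $194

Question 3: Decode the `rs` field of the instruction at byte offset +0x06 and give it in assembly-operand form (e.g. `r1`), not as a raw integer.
[06] 2b 70 → 0x2b70
  op=0x2b70>>12=0x2 ⇒ cmp (RR)
  rd: (w>>8)&0xf=0xb → r11
  rs: (w>>4)&0xf=0x7 → r7

r7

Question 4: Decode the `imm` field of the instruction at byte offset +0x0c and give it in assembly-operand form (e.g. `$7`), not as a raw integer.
$53

@+0c  big-endian(f4 35) = 0xf435
  opcode bits[15:12]=0xf: subi/RI
  [11:8] rd=4 = r4
  [7:0] imm=53 = $53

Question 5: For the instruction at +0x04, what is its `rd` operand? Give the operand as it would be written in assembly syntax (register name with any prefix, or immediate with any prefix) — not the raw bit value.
r0

+0x04: 30 47 ⇒ word 0x3047 (big)
  opcode bits[15:12]=0x3: addi/RI
  [11:8] rd=0 = r0
  [7:0] imm=71 = $71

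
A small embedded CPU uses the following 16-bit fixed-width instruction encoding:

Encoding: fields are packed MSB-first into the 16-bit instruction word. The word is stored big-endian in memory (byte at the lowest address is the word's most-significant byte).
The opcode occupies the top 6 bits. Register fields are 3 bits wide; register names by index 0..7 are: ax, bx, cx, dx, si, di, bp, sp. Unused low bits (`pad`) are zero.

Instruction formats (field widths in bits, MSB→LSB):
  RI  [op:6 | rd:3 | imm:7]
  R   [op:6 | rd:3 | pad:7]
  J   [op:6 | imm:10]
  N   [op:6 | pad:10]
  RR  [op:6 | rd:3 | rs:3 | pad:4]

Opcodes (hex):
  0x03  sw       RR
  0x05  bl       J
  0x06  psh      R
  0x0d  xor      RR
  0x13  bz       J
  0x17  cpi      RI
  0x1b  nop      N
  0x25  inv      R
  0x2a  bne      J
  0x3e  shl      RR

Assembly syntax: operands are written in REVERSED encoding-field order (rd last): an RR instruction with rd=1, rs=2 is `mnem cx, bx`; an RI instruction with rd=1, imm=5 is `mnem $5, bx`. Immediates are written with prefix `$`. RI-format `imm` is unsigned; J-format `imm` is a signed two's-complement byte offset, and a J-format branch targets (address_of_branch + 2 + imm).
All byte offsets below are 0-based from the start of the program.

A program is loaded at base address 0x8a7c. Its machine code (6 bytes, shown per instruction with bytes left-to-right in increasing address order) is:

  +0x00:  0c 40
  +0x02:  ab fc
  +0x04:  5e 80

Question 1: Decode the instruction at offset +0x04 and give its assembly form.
off 0x04: read 5e 80 as big → 0x5e80
  op=0x5e80>>10=0x17 ⇒ cpi (RI)
  [9:7] rd=5 = di
  [6:0] imm=0 = $0

cpi $0, di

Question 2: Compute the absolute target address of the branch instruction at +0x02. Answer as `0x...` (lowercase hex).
off 0x02: read ab fc as big → 0xabfc
  op=0xabfc>>10=0x2a ⇒ bne (J)
  imm@[9:0]=0x3fc (s10→-4) ⇒ $-4
  target = base 0x8a7c + off 0x02 + 2 + imm -4 = 0x8a7c

0x8a7c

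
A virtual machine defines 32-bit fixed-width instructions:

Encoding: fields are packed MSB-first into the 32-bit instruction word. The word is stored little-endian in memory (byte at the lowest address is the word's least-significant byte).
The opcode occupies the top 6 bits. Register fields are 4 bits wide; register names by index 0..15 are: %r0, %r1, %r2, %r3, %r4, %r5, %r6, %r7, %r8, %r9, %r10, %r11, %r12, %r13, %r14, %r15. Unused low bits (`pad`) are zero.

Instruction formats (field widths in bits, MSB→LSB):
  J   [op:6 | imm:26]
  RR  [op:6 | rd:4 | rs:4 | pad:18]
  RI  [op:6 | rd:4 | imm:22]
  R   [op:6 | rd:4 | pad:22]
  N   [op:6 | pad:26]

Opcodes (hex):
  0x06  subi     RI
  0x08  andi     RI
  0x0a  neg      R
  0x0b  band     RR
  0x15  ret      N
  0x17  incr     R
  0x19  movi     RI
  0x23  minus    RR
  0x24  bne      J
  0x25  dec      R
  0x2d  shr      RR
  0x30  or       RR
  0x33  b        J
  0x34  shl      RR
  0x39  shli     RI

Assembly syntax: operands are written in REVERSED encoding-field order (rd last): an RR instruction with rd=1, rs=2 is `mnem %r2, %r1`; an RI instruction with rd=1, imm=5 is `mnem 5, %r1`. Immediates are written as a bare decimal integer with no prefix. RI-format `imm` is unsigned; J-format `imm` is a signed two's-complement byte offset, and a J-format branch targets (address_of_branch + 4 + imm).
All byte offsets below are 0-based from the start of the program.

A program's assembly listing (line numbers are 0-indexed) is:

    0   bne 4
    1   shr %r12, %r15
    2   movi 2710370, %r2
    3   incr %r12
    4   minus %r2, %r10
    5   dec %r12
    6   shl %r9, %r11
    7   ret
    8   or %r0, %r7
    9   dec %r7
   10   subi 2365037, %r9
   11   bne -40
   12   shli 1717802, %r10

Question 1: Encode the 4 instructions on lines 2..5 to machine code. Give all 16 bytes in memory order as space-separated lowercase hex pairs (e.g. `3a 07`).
L2: movi op=0x19:6|rd=2:4|imm=2710370:22 ⇒ 0x64a95b62 ⇒ little 62 5b a9 64
L3: incr op=0x17:6|rd=12:4|pad=0:22 ⇒ 0x5f000000 ⇒ little 00 00 00 5f
L4: minus op=0x23:6|rd=10:4|rs=2:4|pad=0:18 ⇒ 0x8e880000 ⇒ little 00 00 88 8e
L5: dec op=0x25:6|rd=12:4|pad=0:22 ⇒ 0x97000000 ⇒ little 00 00 00 97

62 5b a9 64 00 00 00 5f 00 00 88 8e 00 00 00 97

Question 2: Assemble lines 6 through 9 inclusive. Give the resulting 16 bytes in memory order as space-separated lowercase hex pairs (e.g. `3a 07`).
L6: shl op=0x34:6|rd=11:4|rs=9:4|pad=0:18 ⇒ 0xd2e40000 ⇒ little 00 00 e4 d2
L7: ret op=0x15:6|pad=0:26 ⇒ 0x54000000 ⇒ little 00 00 00 54
L8: or op=0x30:6|rd=7:4|rs=0:4|pad=0:18 ⇒ 0xc1c00000 ⇒ little 00 00 c0 c1
L9: dec op=0x25:6|rd=7:4|pad=0:22 ⇒ 0x95c00000 ⇒ little 00 00 c0 95

00 00 e4 d2 00 00 00 54 00 00 c0 c1 00 00 c0 95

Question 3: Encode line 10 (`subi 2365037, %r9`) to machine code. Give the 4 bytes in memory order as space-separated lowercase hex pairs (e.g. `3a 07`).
6d 16 64 1a

10. subi fields op=0x6:6|rd=9:4|imm=2365037:22 → word 1a64166dh → 6d 16 64 1a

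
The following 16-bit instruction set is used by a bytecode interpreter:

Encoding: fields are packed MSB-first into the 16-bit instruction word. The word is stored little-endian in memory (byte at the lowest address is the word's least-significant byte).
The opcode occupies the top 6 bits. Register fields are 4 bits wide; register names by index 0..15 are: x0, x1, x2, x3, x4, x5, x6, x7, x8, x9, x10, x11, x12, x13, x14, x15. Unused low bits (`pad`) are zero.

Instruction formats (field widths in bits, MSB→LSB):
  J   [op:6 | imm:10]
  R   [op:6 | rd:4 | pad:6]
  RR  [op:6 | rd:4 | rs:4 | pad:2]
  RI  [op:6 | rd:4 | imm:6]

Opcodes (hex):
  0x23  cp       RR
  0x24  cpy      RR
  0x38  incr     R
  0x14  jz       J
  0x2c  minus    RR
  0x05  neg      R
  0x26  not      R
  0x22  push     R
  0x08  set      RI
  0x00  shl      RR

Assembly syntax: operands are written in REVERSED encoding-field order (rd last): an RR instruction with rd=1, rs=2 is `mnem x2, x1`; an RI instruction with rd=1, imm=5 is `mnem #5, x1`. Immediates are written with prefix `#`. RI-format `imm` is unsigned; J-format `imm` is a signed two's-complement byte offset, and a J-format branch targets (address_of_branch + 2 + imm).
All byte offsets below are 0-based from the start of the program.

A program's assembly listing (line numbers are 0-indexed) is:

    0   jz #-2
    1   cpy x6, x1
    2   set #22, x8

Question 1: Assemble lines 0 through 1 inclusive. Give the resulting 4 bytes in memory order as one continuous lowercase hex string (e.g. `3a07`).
L0: jz op=0x14:6|imm=-2:10 ⇒ 0x53fe ⇒ little fe 53
L1: cpy op=0x24:6|rd=1:4|rs=6:4|pad=0:2 ⇒ 0x9058 ⇒ little 58 90

fe535890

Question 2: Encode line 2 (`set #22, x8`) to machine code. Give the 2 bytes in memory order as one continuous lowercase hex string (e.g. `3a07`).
1622

2. set fields op=0x8:6|rd=8:4|imm=22:6 → word 2216h → 16 22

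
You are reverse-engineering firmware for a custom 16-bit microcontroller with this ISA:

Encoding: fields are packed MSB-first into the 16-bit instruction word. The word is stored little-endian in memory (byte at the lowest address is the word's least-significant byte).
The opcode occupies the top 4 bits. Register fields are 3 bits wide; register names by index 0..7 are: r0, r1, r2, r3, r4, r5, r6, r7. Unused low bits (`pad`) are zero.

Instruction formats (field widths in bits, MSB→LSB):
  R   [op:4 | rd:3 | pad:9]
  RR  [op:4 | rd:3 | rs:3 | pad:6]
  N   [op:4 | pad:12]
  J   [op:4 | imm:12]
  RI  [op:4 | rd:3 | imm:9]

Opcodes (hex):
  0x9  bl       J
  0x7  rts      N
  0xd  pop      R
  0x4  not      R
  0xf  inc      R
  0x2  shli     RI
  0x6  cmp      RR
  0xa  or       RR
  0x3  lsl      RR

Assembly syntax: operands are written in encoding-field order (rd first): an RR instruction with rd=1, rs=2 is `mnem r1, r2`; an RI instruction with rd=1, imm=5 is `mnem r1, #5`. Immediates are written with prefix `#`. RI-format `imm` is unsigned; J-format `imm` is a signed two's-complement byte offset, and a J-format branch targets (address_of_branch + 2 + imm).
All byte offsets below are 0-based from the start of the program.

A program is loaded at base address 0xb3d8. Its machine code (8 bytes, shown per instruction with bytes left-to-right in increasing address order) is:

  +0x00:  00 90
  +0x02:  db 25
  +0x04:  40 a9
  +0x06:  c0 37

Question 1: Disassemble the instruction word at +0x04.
or r4, r5

@+04  little-endian(40 a9) = 0xa940
  top 4b → 0xa → or [RR]
  rd: (w>>9)&0x7=0x4 → r4
  rs: (w>>6)&0x7=0x5 → r5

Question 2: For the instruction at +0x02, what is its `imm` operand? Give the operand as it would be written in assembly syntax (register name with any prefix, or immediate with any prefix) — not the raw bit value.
[02] db 25 → 0x25db
  op=0x25db>>12=0x2 ⇒ shli (RI)
  rd: (w>>9)&0x7=0x2 → r2
  imm: (w>>0)&0x1ff=0x1db → #475

#475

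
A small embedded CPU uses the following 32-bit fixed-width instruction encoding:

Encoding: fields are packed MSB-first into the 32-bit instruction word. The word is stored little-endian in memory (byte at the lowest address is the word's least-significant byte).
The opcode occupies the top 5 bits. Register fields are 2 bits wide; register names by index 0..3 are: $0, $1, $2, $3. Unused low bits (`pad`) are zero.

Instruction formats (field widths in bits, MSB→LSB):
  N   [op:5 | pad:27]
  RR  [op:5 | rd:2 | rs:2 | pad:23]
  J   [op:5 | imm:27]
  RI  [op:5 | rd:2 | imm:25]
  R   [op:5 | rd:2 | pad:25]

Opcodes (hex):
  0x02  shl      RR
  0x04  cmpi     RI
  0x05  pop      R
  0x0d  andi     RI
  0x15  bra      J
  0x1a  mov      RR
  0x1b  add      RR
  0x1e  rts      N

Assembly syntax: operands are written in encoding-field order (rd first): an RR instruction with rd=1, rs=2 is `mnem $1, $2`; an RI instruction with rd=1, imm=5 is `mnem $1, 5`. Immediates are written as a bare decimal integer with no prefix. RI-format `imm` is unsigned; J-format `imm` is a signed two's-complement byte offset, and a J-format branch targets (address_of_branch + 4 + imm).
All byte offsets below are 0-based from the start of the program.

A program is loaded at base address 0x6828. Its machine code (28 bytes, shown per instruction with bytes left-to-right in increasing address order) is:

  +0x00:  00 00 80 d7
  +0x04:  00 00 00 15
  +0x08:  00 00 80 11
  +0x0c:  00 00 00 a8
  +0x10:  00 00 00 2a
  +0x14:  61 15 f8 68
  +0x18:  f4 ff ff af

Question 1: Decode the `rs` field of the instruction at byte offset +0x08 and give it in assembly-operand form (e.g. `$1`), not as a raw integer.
+0x08: 00 00 80 11 ⇒ word 0x11800000 (little)
  opcode bits[31:27]=0x2: shl/RR
  rd: (w>>25)&0x3=0x0 → $0
  rs: (w>>23)&0x3=0x3 → $3

$3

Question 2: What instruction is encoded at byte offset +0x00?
mov $3, $3

[00] 00 00 80 d7 → 0xd7800000
  top 5b → 0x1a → mov [RR]
  [26:25] rd=3 = $3
  [24:23] rs=3 = $3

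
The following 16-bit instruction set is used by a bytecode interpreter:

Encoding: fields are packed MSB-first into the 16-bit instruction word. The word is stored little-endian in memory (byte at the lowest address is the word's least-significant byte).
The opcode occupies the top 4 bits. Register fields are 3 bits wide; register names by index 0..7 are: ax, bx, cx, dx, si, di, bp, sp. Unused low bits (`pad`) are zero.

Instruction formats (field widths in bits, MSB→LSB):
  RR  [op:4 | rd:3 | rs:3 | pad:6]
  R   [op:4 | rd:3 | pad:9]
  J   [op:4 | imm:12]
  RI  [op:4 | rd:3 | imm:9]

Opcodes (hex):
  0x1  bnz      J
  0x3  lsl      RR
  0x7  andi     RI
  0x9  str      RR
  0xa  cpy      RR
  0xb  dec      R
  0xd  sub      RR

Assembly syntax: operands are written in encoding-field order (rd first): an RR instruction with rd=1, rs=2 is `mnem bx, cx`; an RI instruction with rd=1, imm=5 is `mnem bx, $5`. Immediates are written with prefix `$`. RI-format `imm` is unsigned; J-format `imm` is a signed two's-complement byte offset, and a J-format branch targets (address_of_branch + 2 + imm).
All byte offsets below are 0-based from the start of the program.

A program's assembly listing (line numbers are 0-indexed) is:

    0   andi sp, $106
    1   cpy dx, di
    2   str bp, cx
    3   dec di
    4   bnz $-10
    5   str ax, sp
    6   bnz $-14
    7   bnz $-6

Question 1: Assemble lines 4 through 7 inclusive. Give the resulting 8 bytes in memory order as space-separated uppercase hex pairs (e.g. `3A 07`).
L4: bnz op=0x1:4|imm=-10:12 ⇒ 0x1ff6 ⇒ little f6 1f
L5: str op=0x9:4|rd=0:3|rs=7:3|pad=0:6 ⇒ 0x91c0 ⇒ little c0 91
L6: bnz op=0x1:4|imm=-14:12 ⇒ 0x1ff2 ⇒ little f2 1f
L7: bnz op=0x1:4|imm=-6:12 ⇒ 0x1ffa ⇒ little fa 1f

F6 1F C0 91 F2 1F FA 1F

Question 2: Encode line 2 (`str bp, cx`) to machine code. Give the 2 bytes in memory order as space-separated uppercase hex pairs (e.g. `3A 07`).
2. str fields op=0x9:4|rd=6:3|rs=2:3|pad=0:6 → word 9c80h → 80 9c

80 9C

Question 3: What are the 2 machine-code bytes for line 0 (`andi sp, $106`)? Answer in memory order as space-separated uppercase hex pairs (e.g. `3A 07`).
6A 7E

0. andi fields op=0x7:4|rd=7:3|imm=106:9 → word 7e6ah → 6a 7e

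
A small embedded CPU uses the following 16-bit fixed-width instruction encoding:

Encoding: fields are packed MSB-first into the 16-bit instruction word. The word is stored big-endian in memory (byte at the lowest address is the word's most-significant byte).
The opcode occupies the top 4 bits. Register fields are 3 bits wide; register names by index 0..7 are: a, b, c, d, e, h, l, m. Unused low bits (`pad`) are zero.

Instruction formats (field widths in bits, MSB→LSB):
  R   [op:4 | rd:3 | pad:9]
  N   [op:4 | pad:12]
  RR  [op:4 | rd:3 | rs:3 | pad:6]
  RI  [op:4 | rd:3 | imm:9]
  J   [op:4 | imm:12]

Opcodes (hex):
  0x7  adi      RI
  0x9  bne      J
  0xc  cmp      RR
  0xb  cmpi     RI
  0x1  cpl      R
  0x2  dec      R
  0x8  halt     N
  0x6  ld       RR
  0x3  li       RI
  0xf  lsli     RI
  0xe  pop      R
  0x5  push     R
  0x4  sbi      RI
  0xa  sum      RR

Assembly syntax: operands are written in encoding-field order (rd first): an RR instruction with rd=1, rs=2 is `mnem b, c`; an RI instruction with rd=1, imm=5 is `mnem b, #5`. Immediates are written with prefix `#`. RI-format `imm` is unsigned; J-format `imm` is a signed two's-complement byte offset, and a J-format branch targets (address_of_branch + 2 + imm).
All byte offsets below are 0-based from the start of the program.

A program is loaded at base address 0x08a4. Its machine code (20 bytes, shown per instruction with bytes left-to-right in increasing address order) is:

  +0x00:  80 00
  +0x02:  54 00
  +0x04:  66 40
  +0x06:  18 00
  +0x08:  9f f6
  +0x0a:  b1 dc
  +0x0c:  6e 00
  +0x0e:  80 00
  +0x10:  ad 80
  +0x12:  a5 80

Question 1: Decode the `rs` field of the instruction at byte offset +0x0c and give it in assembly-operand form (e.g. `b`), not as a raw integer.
a

@+0c  big-endian(6e 00) = 0x6e00
  op=0x6e00>>12=0x6 ⇒ ld (RR)
  rd: (w>>9)&0x7=0x7 → m
  rs: (w>>6)&0x7=0x0 → a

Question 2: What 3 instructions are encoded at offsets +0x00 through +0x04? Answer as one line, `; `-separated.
@+00  big-endian(80 00) = 0x8000
  top 4b → 0x8 → halt [N]
@+02  big-endian(54 00) = 0x5400
  top 4b → 0x5 → push [R]
  rd@[11:9]=0x2 ⇒ c
@+04  big-endian(66 40) = 0x6640
  top 4b → 0x6 → ld [RR]
  rd@[11:9]=0x3 ⇒ d
  rs@[8:6]=0x1 ⇒ b

halt; push c; ld d, b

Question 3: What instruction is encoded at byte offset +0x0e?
halt

off 0x0e: read 80 00 as big → 0x8000
  op=0x8000>>12=0x8 ⇒ halt (N)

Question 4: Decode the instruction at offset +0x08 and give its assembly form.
bne #-10

[08] 9f f6 → 0x9ff6
  op=0x9ff6>>12=0x9 ⇒ bne (J)
  imm: (w>>0)&0xfff=0xff6 (s12→-10) → #-10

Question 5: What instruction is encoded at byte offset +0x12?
+0x12: a5 80 ⇒ word 0xa580 (big)
  opcode bits[15:12]=0xa: sum/RR
  [11:9] rd=2 = c
  [8:6] rs=6 = l

sum c, l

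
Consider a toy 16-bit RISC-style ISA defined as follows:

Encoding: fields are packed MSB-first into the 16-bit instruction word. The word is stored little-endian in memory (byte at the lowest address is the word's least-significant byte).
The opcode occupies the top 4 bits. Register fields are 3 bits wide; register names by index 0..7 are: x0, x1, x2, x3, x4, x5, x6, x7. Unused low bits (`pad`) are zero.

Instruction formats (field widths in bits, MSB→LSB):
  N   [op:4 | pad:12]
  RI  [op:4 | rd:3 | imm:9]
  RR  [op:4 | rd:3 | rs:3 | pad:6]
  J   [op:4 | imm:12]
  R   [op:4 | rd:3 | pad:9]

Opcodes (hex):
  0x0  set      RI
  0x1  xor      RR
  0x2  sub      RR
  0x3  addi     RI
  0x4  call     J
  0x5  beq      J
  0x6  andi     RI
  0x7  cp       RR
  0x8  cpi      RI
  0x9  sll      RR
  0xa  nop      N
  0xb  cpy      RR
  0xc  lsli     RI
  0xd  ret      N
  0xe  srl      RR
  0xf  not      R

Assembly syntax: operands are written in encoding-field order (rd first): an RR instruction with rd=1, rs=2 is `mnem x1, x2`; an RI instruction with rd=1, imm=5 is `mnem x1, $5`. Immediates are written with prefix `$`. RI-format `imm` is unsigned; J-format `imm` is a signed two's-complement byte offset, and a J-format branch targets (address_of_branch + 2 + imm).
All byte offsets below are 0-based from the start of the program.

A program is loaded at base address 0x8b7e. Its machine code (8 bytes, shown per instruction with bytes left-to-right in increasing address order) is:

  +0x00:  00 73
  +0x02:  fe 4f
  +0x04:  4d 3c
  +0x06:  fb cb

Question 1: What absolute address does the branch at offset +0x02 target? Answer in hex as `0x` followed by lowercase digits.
+0x02: fe 4f ⇒ word 0x4ffe (little)
  opcode bits[15:12]=0x4: call/J
  imm@[11:0]=0xffe (s12→-2) ⇒ $-2
  target = base 0x8b7e + off 0x02 + 2 + imm -2 = 0x8b80

0x8b80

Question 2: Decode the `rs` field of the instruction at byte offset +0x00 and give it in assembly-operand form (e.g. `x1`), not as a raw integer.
x4

@+00  little-endian(00 73) = 0x7300
  opcode bits[15:12]=0x7: cp/RR
  rd: (w>>9)&0x7=0x1 → x1
  rs: (w>>6)&0x7=0x4 → x4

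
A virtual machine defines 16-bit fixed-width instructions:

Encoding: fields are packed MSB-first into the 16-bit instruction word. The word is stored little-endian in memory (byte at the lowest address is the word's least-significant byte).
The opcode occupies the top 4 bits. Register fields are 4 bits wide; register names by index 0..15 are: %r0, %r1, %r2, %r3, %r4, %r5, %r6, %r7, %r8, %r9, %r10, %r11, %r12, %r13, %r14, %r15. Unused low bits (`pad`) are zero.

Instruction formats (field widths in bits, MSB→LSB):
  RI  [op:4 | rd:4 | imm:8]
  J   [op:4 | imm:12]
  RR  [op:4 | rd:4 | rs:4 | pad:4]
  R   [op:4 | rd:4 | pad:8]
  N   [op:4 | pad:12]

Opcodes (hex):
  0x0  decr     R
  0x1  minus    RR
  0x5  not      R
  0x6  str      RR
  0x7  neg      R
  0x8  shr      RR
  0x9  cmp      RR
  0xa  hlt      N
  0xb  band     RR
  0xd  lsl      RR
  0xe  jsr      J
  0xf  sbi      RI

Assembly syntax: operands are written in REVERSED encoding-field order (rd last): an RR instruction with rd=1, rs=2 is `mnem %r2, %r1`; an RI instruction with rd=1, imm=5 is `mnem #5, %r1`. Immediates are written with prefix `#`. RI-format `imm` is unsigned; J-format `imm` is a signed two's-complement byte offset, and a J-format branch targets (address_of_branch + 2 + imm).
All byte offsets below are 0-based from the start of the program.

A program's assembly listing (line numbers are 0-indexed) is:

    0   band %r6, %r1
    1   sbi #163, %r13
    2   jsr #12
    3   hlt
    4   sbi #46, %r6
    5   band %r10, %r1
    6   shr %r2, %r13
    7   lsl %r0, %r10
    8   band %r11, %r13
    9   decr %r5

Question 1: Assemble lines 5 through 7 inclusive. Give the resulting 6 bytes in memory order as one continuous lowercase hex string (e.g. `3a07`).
a0b1208d00da

line 5 (band): pack op=0xb:4|rd=1:4|rs=10:4|pad=0:4 = 0xb1a0; little→ a0 b1
line 6 (shr): pack op=0x8:4|rd=13:4|rs=2:4|pad=0:4 = 0x8d20; little→ 20 8d
line 7 (lsl): pack op=0xd:4|rd=10:4|rs=0:4|pad=0:4 = 0xda00; little→ 00 da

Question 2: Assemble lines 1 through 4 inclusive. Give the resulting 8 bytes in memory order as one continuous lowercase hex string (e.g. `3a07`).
a3fd0ce000a02ef6

1. sbi fields op=0xf:4|rd=13:4|imm=163:8 → word fda3h → a3 fd
2. jsr fields op=0xe:4|imm=12:12 → word e00ch → 0c e0
3. hlt fields op=0xa:4|pad=0:12 → word a000h → 00 a0
4. sbi fields op=0xf:4|rd=6:4|imm=46:8 → word f62eh → 2e f6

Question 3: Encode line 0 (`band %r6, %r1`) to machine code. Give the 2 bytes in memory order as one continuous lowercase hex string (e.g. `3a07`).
0. band fields op=0xb:4|rd=1:4|rs=6:4|pad=0:4 → word b160h → 60 b1

60b1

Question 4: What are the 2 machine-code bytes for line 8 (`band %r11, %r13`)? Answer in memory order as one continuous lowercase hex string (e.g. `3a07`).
L8: band op=0xb:4|rd=13:4|rs=11:4|pad=0:4 ⇒ 0xbdb0 ⇒ little b0 bd

b0bd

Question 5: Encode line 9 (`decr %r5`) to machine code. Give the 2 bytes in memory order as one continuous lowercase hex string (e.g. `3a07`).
line 9 (decr): pack op=0x0:4|rd=5:4|pad=0:8 = 0x0500; little→ 00 05

0005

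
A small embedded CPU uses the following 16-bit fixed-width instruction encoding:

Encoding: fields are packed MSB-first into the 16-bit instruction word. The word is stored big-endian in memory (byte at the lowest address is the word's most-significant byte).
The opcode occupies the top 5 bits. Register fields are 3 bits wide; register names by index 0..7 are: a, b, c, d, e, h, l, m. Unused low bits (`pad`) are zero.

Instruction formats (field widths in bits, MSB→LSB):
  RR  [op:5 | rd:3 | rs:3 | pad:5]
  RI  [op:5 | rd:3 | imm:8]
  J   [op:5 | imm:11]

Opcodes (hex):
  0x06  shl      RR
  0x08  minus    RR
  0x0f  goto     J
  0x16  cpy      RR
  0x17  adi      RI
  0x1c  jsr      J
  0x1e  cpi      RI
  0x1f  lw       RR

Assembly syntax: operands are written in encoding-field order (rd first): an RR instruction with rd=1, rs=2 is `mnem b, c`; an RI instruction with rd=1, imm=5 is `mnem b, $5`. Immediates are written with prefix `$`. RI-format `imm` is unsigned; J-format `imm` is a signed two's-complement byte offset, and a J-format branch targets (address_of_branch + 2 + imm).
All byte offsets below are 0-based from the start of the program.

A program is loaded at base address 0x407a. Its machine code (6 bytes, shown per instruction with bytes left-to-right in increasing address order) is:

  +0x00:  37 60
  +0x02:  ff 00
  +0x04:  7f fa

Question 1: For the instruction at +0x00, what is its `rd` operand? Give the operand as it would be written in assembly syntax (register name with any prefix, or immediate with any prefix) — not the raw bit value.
[00] 37 60 → 0x3760
  top 5b → 0x6 → shl [RR]
  rd: (w>>8)&0x7=0x7 → m
  rs: (w>>5)&0x7=0x3 → d

m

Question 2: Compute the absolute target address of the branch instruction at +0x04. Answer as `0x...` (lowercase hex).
off 0x04: read 7f fa as big → 0x7ffa
  op=0x7ffa>>11=0xf ⇒ goto (J)
  [10:0] imm=2042 (s11→-6) = $-6
  target = base 0x407a + off 0x04 + 2 + imm -6 = 0x407a

0x407a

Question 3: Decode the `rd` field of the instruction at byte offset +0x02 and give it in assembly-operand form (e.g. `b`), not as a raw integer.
m

@+02  big-endian(ff 00) = 0xff00
  opcode bits[15:11]=0x1f: lw/RR
  rd: (w>>8)&0x7=0x7 → m
  rs: (w>>5)&0x7=0x0 → a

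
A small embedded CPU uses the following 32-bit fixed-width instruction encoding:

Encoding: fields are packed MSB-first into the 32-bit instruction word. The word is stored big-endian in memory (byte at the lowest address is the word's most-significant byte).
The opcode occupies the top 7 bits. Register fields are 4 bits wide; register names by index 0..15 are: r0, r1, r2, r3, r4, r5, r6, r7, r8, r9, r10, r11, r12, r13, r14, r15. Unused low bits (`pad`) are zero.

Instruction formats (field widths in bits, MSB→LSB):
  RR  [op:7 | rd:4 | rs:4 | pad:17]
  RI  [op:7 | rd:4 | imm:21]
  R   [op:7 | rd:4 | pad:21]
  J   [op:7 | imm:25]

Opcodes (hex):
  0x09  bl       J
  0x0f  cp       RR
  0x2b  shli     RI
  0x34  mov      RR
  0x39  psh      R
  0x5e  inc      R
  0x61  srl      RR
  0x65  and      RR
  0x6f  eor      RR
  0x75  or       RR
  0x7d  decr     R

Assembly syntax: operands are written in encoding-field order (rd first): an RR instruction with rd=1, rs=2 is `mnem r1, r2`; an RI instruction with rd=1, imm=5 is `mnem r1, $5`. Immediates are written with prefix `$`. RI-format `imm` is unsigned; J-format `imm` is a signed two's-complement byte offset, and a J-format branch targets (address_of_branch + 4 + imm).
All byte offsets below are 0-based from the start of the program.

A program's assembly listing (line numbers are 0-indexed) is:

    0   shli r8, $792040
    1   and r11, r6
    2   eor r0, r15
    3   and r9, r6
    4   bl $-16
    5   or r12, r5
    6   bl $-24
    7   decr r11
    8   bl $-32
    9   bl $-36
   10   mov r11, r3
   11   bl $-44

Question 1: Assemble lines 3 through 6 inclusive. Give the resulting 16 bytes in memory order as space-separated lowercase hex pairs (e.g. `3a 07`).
line 3 (and): pack op=0x65:7|rd=9:4|rs=6:4|pad=0:17 = 0xcb2c0000; big→ cb 2c 00 00
line 4 (bl): pack op=0x9:7|imm=-16:25 = 0x13fffff0; big→ 13 ff ff f0
line 5 (or): pack op=0x75:7|rd=12:4|rs=5:4|pad=0:17 = 0xeb8a0000; big→ eb 8a 00 00
line 6 (bl): pack op=0x9:7|imm=-24:25 = 0x13ffffe8; big→ 13 ff ff e8

cb 2c 00 00 13 ff ff f0 eb 8a 00 00 13 ff ff e8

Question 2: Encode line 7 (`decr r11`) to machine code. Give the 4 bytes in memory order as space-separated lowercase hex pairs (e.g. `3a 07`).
L7: decr op=0x7d:7|rd=11:4|pad=0:21 ⇒ 0xfb600000 ⇒ big fb 60 00 00

fb 60 00 00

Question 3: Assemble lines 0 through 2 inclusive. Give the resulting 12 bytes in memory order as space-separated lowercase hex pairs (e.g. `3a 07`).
L0: shli op=0x2b:7|rd=8:4|imm=792040:21 ⇒ 0x570c15e8 ⇒ big 57 0c 15 e8
L1: and op=0x65:7|rd=11:4|rs=6:4|pad=0:17 ⇒ 0xcb6c0000 ⇒ big cb 6c 00 00
L2: eor op=0x6f:7|rd=0:4|rs=15:4|pad=0:17 ⇒ 0xde1e0000 ⇒ big de 1e 00 00

57 0c 15 e8 cb 6c 00 00 de 1e 00 00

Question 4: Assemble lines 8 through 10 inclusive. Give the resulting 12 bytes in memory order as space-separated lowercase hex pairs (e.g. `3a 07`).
13 ff ff e0 13 ff ff dc 69 66 00 00

line 8 (bl): pack op=0x9:7|imm=-32:25 = 0x13ffffe0; big→ 13 ff ff e0
line 9 (bl): pack op=0x9:7|imm=-36:25 = 0x13ffffdc; big→ 13 ff ff dc
line 10 (mov): pack op=0x34:7|rd=11:4|rs=3:4|pad=0:17 = 0x69660000; big→ 69 66 00 00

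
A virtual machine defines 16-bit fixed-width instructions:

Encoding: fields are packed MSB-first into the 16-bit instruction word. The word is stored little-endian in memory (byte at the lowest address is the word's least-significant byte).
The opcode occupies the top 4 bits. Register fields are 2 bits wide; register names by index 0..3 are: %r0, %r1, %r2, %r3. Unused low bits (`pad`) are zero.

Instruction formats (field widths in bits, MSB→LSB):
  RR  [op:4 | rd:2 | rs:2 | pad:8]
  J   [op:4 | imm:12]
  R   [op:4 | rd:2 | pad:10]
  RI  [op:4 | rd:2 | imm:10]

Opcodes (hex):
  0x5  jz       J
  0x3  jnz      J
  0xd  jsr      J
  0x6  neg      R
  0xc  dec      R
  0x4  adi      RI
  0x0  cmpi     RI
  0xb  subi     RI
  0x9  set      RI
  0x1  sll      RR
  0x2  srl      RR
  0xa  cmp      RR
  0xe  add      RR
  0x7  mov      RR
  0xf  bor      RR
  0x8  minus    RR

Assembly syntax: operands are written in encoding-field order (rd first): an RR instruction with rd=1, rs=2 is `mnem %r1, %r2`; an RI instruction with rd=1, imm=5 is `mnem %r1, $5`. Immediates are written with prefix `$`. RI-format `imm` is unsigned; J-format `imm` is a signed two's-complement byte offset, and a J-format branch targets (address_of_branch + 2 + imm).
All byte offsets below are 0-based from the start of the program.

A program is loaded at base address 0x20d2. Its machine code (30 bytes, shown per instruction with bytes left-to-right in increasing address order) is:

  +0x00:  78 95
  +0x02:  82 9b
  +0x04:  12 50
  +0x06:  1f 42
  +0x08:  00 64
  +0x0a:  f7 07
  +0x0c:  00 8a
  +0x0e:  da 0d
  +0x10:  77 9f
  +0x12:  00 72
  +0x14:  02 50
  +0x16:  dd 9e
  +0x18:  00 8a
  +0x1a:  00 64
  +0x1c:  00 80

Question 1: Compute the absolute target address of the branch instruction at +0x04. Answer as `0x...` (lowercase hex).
0x20ea

+0x04: 12 50 ⇒ word 0x5012 (little)
  opcode bits[15:12]=0x5: jz/J
  imm: (w>>0)&0xfff=0x12 → $18
  target = base 0x20d2 + off 0x04 + 2 + imm 18 = 0x20ea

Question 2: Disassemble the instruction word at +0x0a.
cmpi %r1, $1015

[0a] f7 07 → 0x07f7
  opcode bits[15:12]=0x0: cmpi/RI
  rd@[11:10]=0x1 ⇒ %r1
  imm@[9:0]=0x3f7 ⇒ $1015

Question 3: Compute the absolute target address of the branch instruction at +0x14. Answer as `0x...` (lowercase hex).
off 0x14: read 02 50 as little → 0x5002
  top 4b → 0x5 → jz [J]
  [11:0] imm=2 = $2
  target = base 0x20d2 + off 0x14 + 2 + imm 2 = 0x20ea

0x20ea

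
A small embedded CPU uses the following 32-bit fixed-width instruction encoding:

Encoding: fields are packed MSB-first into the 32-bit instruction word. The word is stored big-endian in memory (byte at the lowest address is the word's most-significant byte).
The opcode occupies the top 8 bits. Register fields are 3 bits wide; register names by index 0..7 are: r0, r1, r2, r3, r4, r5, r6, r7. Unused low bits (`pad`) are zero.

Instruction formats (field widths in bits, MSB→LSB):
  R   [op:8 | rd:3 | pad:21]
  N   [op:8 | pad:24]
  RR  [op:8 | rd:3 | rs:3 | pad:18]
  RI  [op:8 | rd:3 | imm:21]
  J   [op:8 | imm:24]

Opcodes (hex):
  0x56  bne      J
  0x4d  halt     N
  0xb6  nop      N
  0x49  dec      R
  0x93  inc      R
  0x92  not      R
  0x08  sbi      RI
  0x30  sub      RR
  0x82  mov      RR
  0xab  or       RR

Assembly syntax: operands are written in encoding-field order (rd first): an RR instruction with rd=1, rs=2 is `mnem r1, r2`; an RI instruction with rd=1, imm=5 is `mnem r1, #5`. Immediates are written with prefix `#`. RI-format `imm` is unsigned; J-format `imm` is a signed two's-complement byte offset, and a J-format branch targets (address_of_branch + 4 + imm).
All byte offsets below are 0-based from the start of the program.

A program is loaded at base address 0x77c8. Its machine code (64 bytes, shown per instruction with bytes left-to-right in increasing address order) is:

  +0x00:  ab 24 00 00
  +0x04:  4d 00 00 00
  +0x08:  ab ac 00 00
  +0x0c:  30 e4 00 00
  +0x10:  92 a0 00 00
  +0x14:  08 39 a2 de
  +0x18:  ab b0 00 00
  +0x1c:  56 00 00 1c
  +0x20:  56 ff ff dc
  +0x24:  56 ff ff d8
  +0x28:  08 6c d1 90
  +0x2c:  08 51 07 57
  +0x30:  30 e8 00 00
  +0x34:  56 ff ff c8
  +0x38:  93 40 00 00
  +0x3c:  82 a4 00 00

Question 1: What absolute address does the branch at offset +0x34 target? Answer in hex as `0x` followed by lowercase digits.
0x77c8

[34] 56 ff ff c8 → 0x56ffffc8
  top 8b → 0x56 → bne [J]
  imm: (w>>0)&0xffffff=0xffffc8 (s24→-56) → #-56
  target = base 0x77c8 + off 0x34 + 4 + imm -56 = 0x77c8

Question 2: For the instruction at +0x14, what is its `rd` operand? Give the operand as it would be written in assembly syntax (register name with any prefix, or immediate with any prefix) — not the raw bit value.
@+14  big-endian(08 39 a2 de) = 0x0839a2de
  opcode bits[31:24]=0x8: sbi/RI
  rd: (w>>21)&0x7=0x1 → r1
  imm: (w>>0)&0x1fffff=0x19a2de → #1680094

r1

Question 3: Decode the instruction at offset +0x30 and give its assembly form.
sub r7, r2

@+30  big-endian(30 e8 00 00) = 0x30e80000
  op=0x30e80000>>24=0x30 ⇒ sub (RR)
  rd@[23:21]=0x7 ⇒ r7
  rs@[20:18]=0x2 ⇒ r2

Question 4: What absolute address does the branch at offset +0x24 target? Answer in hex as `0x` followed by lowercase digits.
0x77c8

off 0x24: read 56 ff ff d8 as big → 0x56ffffd8
  opcode bits[31:24]=0x56: bne/J
  imm@[23:0]=0xffffd8 (s24→-40) ⇒ #-40
  target = base 0x77c8 + off 0x24 + 4 + imm -40 = 0x77c8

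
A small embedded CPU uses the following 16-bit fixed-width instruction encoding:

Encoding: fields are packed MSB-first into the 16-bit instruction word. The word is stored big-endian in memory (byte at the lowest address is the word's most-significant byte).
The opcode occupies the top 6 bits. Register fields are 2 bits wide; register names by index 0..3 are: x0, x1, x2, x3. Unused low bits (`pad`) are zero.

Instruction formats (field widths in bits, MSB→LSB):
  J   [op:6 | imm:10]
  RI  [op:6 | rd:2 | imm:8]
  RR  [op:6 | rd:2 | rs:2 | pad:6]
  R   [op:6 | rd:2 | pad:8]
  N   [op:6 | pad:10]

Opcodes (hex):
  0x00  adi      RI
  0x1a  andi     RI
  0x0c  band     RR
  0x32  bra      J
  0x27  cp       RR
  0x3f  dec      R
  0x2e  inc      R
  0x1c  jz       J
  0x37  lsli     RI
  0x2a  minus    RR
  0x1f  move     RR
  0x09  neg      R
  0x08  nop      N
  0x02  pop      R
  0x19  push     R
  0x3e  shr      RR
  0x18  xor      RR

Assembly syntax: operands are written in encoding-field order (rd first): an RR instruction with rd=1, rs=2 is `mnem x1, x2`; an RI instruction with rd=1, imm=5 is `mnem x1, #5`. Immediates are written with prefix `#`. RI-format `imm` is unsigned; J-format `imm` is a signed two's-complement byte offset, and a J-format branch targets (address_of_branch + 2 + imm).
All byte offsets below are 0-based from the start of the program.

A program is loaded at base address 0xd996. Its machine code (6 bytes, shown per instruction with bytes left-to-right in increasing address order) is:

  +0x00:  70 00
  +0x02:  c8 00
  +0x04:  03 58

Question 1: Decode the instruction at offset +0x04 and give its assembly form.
off 0x04: read 03 58 as big → 0x0358
  top 6b → 0x0 → adi [RI]
  rd@[9:8]=0x3 ⇒ x3
  imm@[7:0]=0x58 ⇒ #88

adi x3, #88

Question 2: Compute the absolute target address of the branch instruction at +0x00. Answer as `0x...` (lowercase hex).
0xd998

off 0x00: read 70 00 as big → 0x7000
  opcode bits[15:10]=0x1c: jz/J
  [9:0] imm=0 = #0
  target = base 0xd996 + off 0x00 + 2 + imm 0 = 0xd998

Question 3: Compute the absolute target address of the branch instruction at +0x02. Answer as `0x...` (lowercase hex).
@+02  big-endian(c8 00) = 0xc800
  op=0xc800>>10=0x32 ⇒ bra (J)
  imm@[9:0]=0x0 ⇒ #0
  target = base 0xd996 + off 0x02 + 2 + imm 0 = 0xd99a

0xd99a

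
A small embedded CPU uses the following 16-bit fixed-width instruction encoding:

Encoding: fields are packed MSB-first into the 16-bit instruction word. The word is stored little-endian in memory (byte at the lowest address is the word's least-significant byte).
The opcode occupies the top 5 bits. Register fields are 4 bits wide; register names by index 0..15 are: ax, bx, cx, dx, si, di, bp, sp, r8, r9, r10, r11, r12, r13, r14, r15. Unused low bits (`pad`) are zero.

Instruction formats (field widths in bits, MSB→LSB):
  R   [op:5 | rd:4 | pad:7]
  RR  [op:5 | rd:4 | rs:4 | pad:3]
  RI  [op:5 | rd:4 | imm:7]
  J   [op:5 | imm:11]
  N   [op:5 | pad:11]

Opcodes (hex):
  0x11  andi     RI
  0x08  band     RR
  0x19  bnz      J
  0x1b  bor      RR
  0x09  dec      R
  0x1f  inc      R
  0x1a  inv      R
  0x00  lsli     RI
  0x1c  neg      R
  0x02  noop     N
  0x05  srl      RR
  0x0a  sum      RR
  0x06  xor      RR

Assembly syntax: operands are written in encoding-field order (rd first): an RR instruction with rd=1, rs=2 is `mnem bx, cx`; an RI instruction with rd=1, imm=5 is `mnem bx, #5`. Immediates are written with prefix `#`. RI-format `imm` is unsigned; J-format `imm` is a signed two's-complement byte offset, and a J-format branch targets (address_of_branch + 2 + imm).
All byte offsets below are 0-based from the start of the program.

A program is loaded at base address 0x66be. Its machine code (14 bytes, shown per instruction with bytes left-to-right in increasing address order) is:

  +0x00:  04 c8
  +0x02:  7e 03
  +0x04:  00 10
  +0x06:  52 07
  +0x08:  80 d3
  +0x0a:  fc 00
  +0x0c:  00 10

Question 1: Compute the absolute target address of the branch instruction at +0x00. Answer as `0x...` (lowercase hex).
[00] 04 c8 → 0xc804
  top 5b → 0x19 → bnz [J]
  [10:0] imm=4 = #4
  target = base 0x66be + off 0x00 + 2 + imm 4 = 0x66c4

0x66c4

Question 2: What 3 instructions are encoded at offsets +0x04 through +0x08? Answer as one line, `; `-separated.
+0x04: 00 10 ⇒ word 0x1000 (little)
  top 5b → 0x2 → noop [N]
+0x06: 52 07 ⇒ word 0x0752 (little)
  top 5b → 0x0 → lsli [RI]
  [10:7] rd=14 = r14
  [6:0] imm=82 = #82
+0x08: 80 d3 ⇒ word 0xd380 (little)
  top 5b → 0x1a → inv [R]
  [10:7] rd=7 = sp

noop; lsli r14, #82; inv sp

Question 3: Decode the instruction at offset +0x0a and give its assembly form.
+0x0a: fc 00 ⇒ word 0x00fc (little)
  op=0x00fc>>11=0x0 ⇒ lsli (RI)
  rd@[10:7]=0x1 ⇒ bx
  imm@[6:0]=0x7c ⇒ #124

lsli bx, #124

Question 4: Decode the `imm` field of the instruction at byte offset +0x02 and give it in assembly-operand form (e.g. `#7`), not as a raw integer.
#126

[02] 7e 03 → 0x037e
  top 5b → 0x0 → lsli [RI]
  rd: (w>>7)&0xf=0x6 → bp
  imm: (w>>0)&0x7f=0x7e → #126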